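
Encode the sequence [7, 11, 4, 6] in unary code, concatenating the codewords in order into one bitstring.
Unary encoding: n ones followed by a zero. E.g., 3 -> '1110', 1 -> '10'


Encode each number as n ones followed by a terminating 0:
  7 -> 11111110 (8 bits)
  11 -> 111111111110 (12 bits)
  4 -> 11110 (5 bits)
  6 -> 1111110 (7 bits)
Total length = 8 + 12 + 5 + 7 = 32 bits.

Unary([7, 11, 4, 6]) = 11111110111111111110111101111110 (32 bits)


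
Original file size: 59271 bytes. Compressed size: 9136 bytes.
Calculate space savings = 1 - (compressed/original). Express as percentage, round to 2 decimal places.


ratio = compressed/original = 9136/59271 = 0.154139
savings = 1 - ratio = 1 - 0.154139 = 0.845861
as a percentage: 0.845861 * 100 = 84.59%

Space savings = 1 - 9136/59271 = 84.59%


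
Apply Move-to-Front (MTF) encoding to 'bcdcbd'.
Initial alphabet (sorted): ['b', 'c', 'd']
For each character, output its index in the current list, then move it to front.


MTF encoding:
'b': index 0 in ['b', 'c', 'd'] -> ['b', 'c', 'd']
'c': index 1 in ['b', 'c', 'd'] -> ['c', 'b', 'd']
'd': index 2 in ['c', 'b', 'd'] -> ['d', 'c', 'b']
'c': index 1 in ['d', 'c', 'b'] -> ['c', 'd', 'b']
'b': index 2 in ['c', 'd', 'b'] -> ['b', 'c', 'd']
'd': index 2 in ['b', 'c', 'd'] -> ['d', 'b', 'c']


Output: [0, 1, 2, 1, 2, 2]


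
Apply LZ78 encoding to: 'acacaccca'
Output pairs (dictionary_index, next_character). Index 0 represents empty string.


LZ78 encoding steps:
Dictionary: {0: ''}
Step 1: w='' (idx 0), next='a' -> output (0, 'a'), add 'a' as idx 1
Step 2: w='' (idx 0), next='c' -> output (0, 'c'), add 'c' as idx 2
Step 3: w='a' (idx 1), next='c' -> output (1, 'c'), add 'ac' as idx 3
Step 4: w='ac' (idx 3), next='c' -> output (3, 'c'), add 'acc' as idx 4
Step 5: w='c' (idx 2), next='a' -> output (2, 'a'), add 'ca' as idx 5


Encoded: [(0, 'a'), (0, 'c'), (1, 'c'), (3, 'c'), (2, 'a')]


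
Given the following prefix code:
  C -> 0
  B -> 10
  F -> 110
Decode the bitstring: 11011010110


Decoding step by step:
Bits 110 -> F
Bits 110 -> F
Bits 10 -> B
Bits 110 -> F


Decoded message: FFBF


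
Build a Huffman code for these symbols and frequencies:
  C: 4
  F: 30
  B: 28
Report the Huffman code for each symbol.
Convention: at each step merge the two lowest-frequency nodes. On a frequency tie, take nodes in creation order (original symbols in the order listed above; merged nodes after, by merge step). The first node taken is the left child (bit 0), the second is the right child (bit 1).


Huffman tree construction:
Step 1: Merge C(4) + B(28) = 32
Step 2: Merge F(30) + (C+B)(32) = 62
Read each symbol's code off the tree from the root (left child = 0, right child = 1).

Codes:
  C: 10 (length 2)
  F: 0 (length 1)
  B: 11 (length 2)
Average code length: 94/62 = 1.5161 bits/symbol


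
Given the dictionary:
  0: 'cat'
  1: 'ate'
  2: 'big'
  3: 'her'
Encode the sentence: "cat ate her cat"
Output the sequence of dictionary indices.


Look up each word in the dictionary:
  'cat' -> 0
  'ate' -> 1
  'her' -> 3
  'cat' -> 0

Encoded: [0, 1, 3, 0]


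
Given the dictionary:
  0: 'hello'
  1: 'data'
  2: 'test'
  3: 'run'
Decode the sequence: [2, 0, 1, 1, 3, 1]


Look up each index in the dictionary:
  2 -> 'test'
  0 -> 'hello'
  1 -> 'data'
  1 -> 'data'
  3 -> 'run'
  1 -> 'data'

Decoded: "test hello data data run data"


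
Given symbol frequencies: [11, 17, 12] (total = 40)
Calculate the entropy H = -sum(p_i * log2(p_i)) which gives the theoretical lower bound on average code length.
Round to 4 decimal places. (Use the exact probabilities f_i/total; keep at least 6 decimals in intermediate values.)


Per-symbol terms -p_i * log2(p_i) with p_i = f_i/40:
  p = 11/40 = 0.275000: log2(p) = -1.862496, -p*log2(p) = 0.512187
  p = 17/40 = 0.425000: log2(p) = -1.234465, -p*log2(p) = 0.524648
  p = 12/40 = 0.300000: log2(p) = -1.736966, -p*log2(p) = 0.521090
H = 0.512187 + 0.524648 + 0.521090 = 1.557925

H = 1.5579 bits/symbol


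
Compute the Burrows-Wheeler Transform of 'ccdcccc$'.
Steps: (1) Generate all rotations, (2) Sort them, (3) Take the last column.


Rotations (sorted):
  0: $ccdcccc -> last char: c
  1: c$ccdccc -> last char: c
  2: cc$ccdcc -> last char: c
  3: ccc$ccdc -> last char: c
  4: cccc$ccd -> last char: d
  5: ccdcccc$ -> last char: $
  6: cdcccc$c -> last char: c
  7: dcccc$cc -> last char: c


BWT = ccccd$cc


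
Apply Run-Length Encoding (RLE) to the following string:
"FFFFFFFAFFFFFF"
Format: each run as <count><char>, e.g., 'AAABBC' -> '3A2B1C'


Scanning runs left to right:
  i=0: run of 'F' x 7 -> '7F'
  i=7: run of 'A' x 1 -> '1A'
  i=8: run of 'F' x 6 -> '6F'

RLE = 7F1A6F


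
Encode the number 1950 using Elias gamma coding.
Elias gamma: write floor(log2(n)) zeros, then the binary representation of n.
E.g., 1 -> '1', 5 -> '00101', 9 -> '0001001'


num_bits = floor(log2(1950)) + 1 = 11
leading_zeros = num_bits - 1 = 10
binary(1950) = 11110011110

Elias gamma(1950) = '0000000000' + '11110011110' = 000000000011110011110 (21 bits)


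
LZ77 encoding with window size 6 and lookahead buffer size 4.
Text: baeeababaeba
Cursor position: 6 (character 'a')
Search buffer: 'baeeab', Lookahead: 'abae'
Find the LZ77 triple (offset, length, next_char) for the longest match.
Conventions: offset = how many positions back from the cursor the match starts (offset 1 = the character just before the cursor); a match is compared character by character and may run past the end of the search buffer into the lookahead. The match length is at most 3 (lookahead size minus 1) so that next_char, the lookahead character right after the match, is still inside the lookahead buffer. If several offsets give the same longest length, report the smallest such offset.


Try each offset into the search buffer:
  offset=1 (pos 5, char 'b'): match length 0
  offset=2 (pos 4, char 'a'): match length 3
  offset=3 (pos 3, char 'e'): match length 0
  offset=4 (pos 2, char 'e'): match length 0
  offset=5 (pos 1, char 'a'): match length 1
  offset=6 (pos 0, char 'b'): match length 0
Longest match has length 3 at offset 2.
next_char = character at position 6 + 3 = 9 -> 'e'

Best match: offset=2, length=3 (matching 'aba' starting at position 4)
LZ77 triple: (2, 3, 'e')


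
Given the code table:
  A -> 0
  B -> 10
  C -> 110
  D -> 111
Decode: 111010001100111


Decoding:
111 -> D
0 -> A
10 -> B
0 -> A
0 -> A
110 -> C
0 -> A
111 -> D


Result: DABAACAD


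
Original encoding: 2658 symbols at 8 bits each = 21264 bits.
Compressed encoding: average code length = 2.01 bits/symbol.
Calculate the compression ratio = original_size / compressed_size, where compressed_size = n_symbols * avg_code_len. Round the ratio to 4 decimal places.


original_size = n_symbols * orig_bits = 2658 * 8 = 21264 bits
compressed_size = n_symbols * avg_code_len = 2658 * 2.01 = 5342.58 bits
ratio = original_size / compressed_size = 21264 / 5342.58 = 3.9801

Compression ratio = 3.9801


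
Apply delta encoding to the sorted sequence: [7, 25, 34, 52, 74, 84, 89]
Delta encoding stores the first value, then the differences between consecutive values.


First value: 7
Deltas:
  25 - 7 = 18
  34 - 25 = 9
  52 - 34 = 18
  74 - 52 = 22
  84 - 74 = 10
  89 - 84 = 5


Delta encoded: [7, 18, 9, 18, 22, 10, 5]


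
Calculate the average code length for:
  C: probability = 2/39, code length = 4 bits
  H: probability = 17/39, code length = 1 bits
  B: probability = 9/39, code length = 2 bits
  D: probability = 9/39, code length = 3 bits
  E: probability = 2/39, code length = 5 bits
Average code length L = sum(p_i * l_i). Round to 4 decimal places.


Weighted contributions p_i * l_i:
  C: (2/39) * 4 = 8/39
  H: (17/39) * 1 = 17/39
  B: (9/39) * 2 = 18/39
  D: (9/39) * 3 = 27/39
  E: (2/39) * 5 = 10/39
Sum = (8 + 17 + 18 + 27 + 10)/39 = 80/39

L = 80/39 = 2.0513 bits/symbol


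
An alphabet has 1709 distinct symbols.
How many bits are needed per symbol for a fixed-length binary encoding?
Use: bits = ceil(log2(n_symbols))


log2(1709) = 10.7389
Bracket: 2^10 = 1024 < 1709 <= 2^11 = 2048
So ceil(log2(1709)) = 11

bits = ceil(log2(1709)) = ceil(10.7389) = 11 bits


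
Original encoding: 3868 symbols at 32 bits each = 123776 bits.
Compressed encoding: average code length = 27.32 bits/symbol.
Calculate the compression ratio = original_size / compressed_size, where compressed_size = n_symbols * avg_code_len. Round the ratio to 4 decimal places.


original_size = n_symbols * orig_bits = 3868 * 32 = 123776 bits
compressed_size = n_symbols * avg_code_len = 3868 * 27.32 = 105673.76 bits
ratio = original_size / compressed_size = 123776 / 105673.76 = 1.1713

Compression ratio = 1.1713


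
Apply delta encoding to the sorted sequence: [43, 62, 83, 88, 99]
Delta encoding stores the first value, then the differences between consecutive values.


First value: 43
Deltas:
  62 - 43 = 19
  83 - 62 = 21
  88 - 83 = 5
  99 - 88 = 11


Delta encoded: [43, 19, 21, 5, 11]


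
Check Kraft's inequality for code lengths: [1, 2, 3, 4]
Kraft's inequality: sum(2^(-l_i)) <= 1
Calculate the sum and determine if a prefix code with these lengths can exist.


Sum = 2^(-1) + 2^(-2) + 2^(-3) + 2^(-4)
    = 0.5 + 0.25 + 0.125 + 0.0625
    = 15/16 = 0.9375
Since 0.9375 <= 1, Kraft's inequality IS satisfied.
A prefix code with these lengths CAN exist.

Kraft sum = 0.9375. Satisfied.


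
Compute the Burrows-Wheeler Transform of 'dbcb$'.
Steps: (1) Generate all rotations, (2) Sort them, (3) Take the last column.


Rotations (sorted):
  0: $dbcb -> last char: b
  1: b$dbc -> last char: c
  2: bcb$d -> last char: d
  3: cb$db -> last char: b
  4: dbcb$ -> last char: $


BWT = bcdb$


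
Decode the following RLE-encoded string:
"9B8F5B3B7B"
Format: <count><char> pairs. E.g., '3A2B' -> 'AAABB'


Expanding each <count><char> pair:
  9B -> 'BBBBBBBBB'
  8F -> 'FFFFFFFF'
  5B -> 'BBBBB'
  3B -> 'BBB'
  7B -> 'BBBBBBB'

Decoded = BBBBBBBBBFFFFFFFFBBBBBBBBBBBBBBB


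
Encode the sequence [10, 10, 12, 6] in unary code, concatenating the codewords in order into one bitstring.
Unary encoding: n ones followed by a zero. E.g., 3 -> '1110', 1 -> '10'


Encode each number as n ones followed by a terminating 0:
  10 -> 11111111110 (11 bits)
  10 -> 11111111110 (11 bits)
  12 -> 1111111111110 (13 bits)
  6 -> 1111110 (7 bits)
Total length = 11 + 11 + 13 + 7 = 42 bits.

Unary([10, 10, 12, 6]) = 111111111101111111111011111111111101111110 (42 bits)


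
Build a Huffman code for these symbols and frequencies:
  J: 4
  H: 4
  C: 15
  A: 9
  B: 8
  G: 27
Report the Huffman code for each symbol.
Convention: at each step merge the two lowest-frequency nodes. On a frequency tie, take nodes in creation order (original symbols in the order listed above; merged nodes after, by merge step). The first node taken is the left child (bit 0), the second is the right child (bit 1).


Huffman tree construction:
Step 1: Merge J(4) + H(4) = 8
Step 2: Merge B(8) + (J+H)(8) = 16
Step 3: Merge A(9) + C(15) = 24
Step 4: Merge (B+(J+H))(16) + (A+C)(24) = 40
Step 5: Merge G(27) + ((B+(J+H))+(A+C))(40) = 67
Read each symbol's code off the tree from the root (left child = 0, right child = 1).

Codes:
  J: 1010 (length 4)
  H: 1011 (length 4)
  C: 111 (length 3)
  A: 110 (length 3)
  B: 100 (length 3)
  G: 0 (length 1)
Average code length: 155/67 = 2.3134 bits/symbol


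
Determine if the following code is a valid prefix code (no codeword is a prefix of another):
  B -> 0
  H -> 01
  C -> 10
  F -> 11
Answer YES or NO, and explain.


Checking each pair (does one codeword prefix another?):
  B='0' vs H='01': prefix -- VIOLATION

NO -- this is NOT a valid prefix code. B (0) is a prefix of H (01).


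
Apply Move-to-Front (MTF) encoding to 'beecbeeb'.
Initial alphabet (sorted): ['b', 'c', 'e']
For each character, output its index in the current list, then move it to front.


MTF encoding:
'b': index 0 in ['b', 'c', 'e'] -> ['b', 'c', 'e']
'e': index 2 in ['b', 'c', 'e'] -> ['e', 'b', 'c']
'e': index 0 in ['e', 'b', 'c'] -> ['e', 'b', 'c']
'c': index 2 in ['e', 'b', 'c'] -> ['c', 'e', 'b']
'b': index 2 in ['c', 'e', 'b'] -> ['b', 'c', 'e']
'e': index 2 in ['b', 'c', 'e'] -> ['e', 'b', 'c']
'e': index 0 in ['e', 'b', 'c'] -> ['e', 'b', 'c']
'b': index 1 in ['e', 'b', 'c'] -> ['b', 'e', 'c']


Output: [0, 2, 0, 2, 2, 2, 0, 1]


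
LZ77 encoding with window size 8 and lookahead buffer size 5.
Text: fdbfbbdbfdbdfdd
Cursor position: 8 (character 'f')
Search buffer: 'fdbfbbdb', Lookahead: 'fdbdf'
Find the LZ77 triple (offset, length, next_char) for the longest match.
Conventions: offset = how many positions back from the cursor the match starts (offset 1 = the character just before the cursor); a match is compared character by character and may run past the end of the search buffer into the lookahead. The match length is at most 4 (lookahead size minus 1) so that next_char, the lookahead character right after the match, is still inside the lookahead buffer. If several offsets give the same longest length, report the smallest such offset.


Try each offset into the search buffer:
  offset=1 (pos 7, char 'b'): match length 0
  offset=2 (pos 6, char 'd'): match length 0
  offset=3 (pos 5, char 'b'): match length 0
  offset=4 (pos 4, char 'b'): match length 0
  offset=5 (pos 3, char 'f'): match length 1
  offset=6 (pos 2, char 'b'): match length 0
  offset=7 (pos 1, char 'd'): match length 0
  offset=8 (pos 0, char 'f'): match length 3
Longest match has length 3 at offset 8.
next_char = character at position 8 + 3 = 11 -> 'd'

Best match: offset=8, length=3 (matching 'fdb' starting at position 0)
LZ77 triple: (8, 3, 'd')


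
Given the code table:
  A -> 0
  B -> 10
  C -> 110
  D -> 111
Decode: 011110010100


Decoding:
0 -> A
111 -> D
10 -> B
0 -> A
10 -> B
10 -> B
0 -> A


Result: ADBABBA


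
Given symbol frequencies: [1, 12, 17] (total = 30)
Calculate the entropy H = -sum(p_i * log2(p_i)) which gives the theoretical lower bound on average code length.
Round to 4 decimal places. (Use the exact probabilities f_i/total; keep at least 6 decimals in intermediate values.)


Per-symbol terms -p_i * log2(p_i) with p_i = f_i/30:
  p = 1/30 = 0.033333: log2(p) = -4.906891, -p*log2(p) = 0.163563
  p = 12/30 = 0.400000: log2(p) = -1.321928, -p*log2(p) = 0.528771
  p = 17/30 = 0.566667: log2(p) = -0.819428, -p*log2(p) = 0.464342
H = 0.163563 + 0.528771 + 0.464342 = 1.156676

H = 1.1567 bits/symbol


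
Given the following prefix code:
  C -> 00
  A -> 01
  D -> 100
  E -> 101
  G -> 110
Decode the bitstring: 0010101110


Decoding step by step:
Bits 00 -> C
Bits 101 -> E
Bits 01 -> A
Bits 110 -> G


Decoded message: CEAG


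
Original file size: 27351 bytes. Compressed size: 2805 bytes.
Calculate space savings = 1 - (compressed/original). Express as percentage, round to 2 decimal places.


ratio = compressed/original = 2805/27351 = 0.102556
savings = 1 - ratio = 1 - 0.102556 = 0.897444
as a percentage: 0.897444 * 100 = 89.74%

Space savings = 1 - 2805/27351 = 89.74%


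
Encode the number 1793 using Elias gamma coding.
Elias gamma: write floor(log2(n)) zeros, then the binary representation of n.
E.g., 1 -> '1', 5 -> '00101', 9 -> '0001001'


num_bits = floor(log2(1793)) + 1 = 11
leading_zeros = num_bits - 1 = 10
binary(1793) = 11100000001

Elias gamma(1793) = '0000000000' + '11100000001' = 000000000011100000001 (21 bits)


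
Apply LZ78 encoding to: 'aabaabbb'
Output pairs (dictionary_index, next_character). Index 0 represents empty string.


LZ78 encoding steps:
Dictionary: {0: ''}
Step 1: w='' (idx 0), next='a' -> output (0, 'a'), add 'a' as idx 1
Step 2: w='a' (idx 1), next='b' -> output (1, 'b'), add 'ab' as idx 2
Step 3: w='a' (idx 1), next='a' -> output (1, 'a'), add 'aa' as idx 3
Step 4: w='' (idx 0), next='b' -> output (0, 'b'), add 'b' as idx 4
Step 5: w='b' (idx 4), next='b' -> output (4, 'b'), add 'bb' as idx 5


Encoded: [(0, 'a'), (1, 'b'), (1, 'a'), (0, 'b'), (4, 'b')]


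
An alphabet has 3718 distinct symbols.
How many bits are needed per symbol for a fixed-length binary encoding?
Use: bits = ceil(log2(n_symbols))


log2(3718) = 11.8603
Bracket: 2^11 = 2048 < 3718 <= 2^12 = 4096
So ceil(log2(3718)) = 12

bits = ceil(log2(3718)) = ceil(11.8603) = 12 bits


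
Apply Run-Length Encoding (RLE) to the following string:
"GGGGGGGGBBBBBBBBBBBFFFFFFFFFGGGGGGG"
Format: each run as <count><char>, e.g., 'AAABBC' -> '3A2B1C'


Scanning runs left to right:
  i=0: run of 'G' x 8 -> '8G'
  i=8: run of 'B' x 11 -> '11B'
  i=19: run of 'F' x 9 -> '9F'
  i=28: run of 'G' x 7 -> '7G'

RLE = 8G11B9F7G


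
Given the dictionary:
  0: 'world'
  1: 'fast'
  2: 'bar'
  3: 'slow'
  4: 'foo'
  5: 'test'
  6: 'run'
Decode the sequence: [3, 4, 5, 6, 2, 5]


Look up each index in the dictionary:
  3 -> 'slow'
  4 -> 'foo'
  5 -> 'test'
  6 -> 'run'
  2 -> 'bar'
  5 -> 'test'

Decoded: "slow foo test run bar test"


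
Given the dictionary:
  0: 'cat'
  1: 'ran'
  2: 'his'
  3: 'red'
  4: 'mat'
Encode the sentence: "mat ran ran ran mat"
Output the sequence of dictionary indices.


Look up each word in the dictionary:
  'mat' -> 4
  'ran' -> 1
  'ran' -> 1
  'ran' -> 1
  'mat' -> 4

Encoded: [4, 1, 1, 1, 4]


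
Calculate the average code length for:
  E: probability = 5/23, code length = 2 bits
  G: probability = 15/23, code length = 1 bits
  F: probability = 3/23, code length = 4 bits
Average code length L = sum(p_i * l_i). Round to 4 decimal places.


Weighted contributions p_i * l_i:
  E: (5/23) * 2 = 10/23
  G: (15/23) * 1 = 15/23
  F: (3/23) * 4 = 12/23
Sum = (10 + 15 + 12)/23 = 37/23

L = 37/23 = 1.6087 bits/symbol


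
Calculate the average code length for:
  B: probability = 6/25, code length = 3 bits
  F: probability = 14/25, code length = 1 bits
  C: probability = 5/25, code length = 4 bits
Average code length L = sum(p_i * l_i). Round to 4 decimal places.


Weighted contributions p_i * l_i:
  B: (6/25) * 3 = 18/25
  F: (14/25) * 1 = 14/25
  C: (5/25) * 4 = 20/25
Sum = (18 + 14 + 20)/25 = 52/25

L = 52/25 = 2.0800 bits/symbol


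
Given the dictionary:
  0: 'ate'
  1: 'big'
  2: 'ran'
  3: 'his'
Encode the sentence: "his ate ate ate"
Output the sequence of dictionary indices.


Look up each word in the dictionary:
  'his' -> 3
  'ate' -> 0
  'ate' -> 0
  'ate' -> 0

Encoded: [3, 0, 0, 0]


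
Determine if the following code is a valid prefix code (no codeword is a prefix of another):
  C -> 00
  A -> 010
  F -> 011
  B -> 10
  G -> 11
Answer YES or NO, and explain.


Checking each pair (does one codeword prefix another?):
  C='00' vs A='010': no prefix
  C='00' vs F='011': no prefix
  C='00' vs B='10': no prefix
  C='00' vs G='11': no prefix
  A='010' vs C='00': no prefix
  A='010' vs F='011': no prefix
  A='010' vs B='10': no prefix
  A='010' vs G='11': no prefix
  F='011' vs C='00': no prefix
  F='011' vs A='010': no prefix
  F='011' vs B='10': no prefix
  F='011' vs G='11': no prefix
  B='10' vs C='00': no prefix
  B='10' vs A='010': no prefix
  B='10' vs F='011': no prefix
  B='10' vs G='11': no prefix
  G='11' vs C='00': no prefix
  G='11' vs A='010': no prefix
  G='11' vs F='011': no prefix
  G='11' vs B='10': no prefix
No violation found over all pairs.

YES -- this is a valid prefix code. No codeword is a prefix of any other codeword.


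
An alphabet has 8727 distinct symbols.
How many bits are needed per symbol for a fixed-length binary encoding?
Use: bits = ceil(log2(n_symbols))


log2(8727) = 13.0913
Bracket: 2^13 = 8192 < 8727 <= 2^14 = 16384
So ceil(log2(8727)) = 14

bits = ceil(log2(8727)) = ceil(13.0913) = 14 bits


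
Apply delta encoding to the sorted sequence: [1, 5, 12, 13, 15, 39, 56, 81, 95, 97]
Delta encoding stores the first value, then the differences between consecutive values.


First value: 1
Deltas:
  5 - 1 = 4
  12 - 5 = 7
  13 - 12 = 1
  15 - 13 = 2
  39 - 15 = 24
  56 - 39 = 17
  81 - 56 = 25
  95 - 81 = 14
  97 - 95 = 2


Delta encoded: [1, 4, 7, 1, 2, 24, 17, 25, 14, 2]


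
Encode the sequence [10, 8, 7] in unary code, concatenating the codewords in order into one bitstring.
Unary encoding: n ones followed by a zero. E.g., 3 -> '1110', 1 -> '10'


Encode each number as n ones followed by a terminating 0:
  10 -> 11111111110 (11 bits)
  8 -> 111111110 (9 bits)
  7 -> 11111110 (8 bits)
Total length = 11 + 9 + 8 = 28 bits.

Unary([10, 8, 7]) = 1111111111011111111011111110 (28 bits)


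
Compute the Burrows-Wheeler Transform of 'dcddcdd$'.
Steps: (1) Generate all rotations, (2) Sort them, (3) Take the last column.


Rotations (sorted):
  0: $dcddcdd -> last char: d
  1: cdd$dcdd -> last char: d
  2: cddcdd$d -> last char: d
  3: d$dcddcd -> last char: d
  4: dcdd$dcd -> last char: d
  5: dcddcdd$ -> last char: $
  6: dd$dcddc -> last char: c
  7: ddcdd$dc -> last char: c


BWT = ddddd$cc


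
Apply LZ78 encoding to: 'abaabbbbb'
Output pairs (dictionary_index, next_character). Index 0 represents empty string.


LZ78 encoding steps:
Dictionary: {0: ''}
Step 1: w='' (idx 0), next='a' -> output (0, 'a'), add 'a' as idx 1
Step 2: w='' (idx 0), next='b' -> output (0, 'b'), add 'b' as idx 2
Step 3: w='a' (idx 1), next='a' -> output (1, 'a'), add 'aa' as idx 3
Step 4: w='b' (idx 2), next='b' -> output (2, 'b'), add 'bb' as idx 4
Step 5: w='bb' (idx 4), next='b' -> output (4, 'b'), add 'bbb' as idx 5


Encoded: [(0, 'a'), (0, 'b'), (1, 'a'), (2, 'b'), (4, 'b')]


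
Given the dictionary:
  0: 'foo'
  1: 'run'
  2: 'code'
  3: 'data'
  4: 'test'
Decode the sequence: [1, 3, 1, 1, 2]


Look up each index in the dictionary:
  1 -> 'run'
  3 -> 'data'
  1 -> 'run'
  1 -> 'run'
  2 -> 'code'

Decoded: "run data run run code"


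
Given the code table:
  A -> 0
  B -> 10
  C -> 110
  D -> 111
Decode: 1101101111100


Decoding:
110 -> C
110 -> C
111 -> D
110 -> C
0 -> A


Result: CCDCA


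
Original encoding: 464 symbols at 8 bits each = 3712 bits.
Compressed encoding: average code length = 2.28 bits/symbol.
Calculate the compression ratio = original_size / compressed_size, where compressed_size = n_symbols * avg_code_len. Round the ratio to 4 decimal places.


original_size = n_symbols * orig_bits = 464 * 8 = 3712 bits
compressed_size = n_symbols * avg_code_len = 464 * 2.28 = 1057.92 bits
ratio = original_size / compressed_size = 3712 / 1057.92 = 3.5088

Compression ratio = 3.5088


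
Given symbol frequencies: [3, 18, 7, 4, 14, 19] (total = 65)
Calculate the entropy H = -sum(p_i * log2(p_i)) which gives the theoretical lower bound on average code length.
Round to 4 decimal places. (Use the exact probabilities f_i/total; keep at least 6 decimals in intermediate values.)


Per-symbol terms -p_i * log2(p_i) with p_i = f_i/65:
  p = 3/65 = 0.046154: log2(p) = -4.437405, -p*log2(p) = 0.204803
  p = 18/65 = 0.276923: log2(p) = -1.852443, -p*log2(p) = 0.512984
  p = 7/65 = 0.107692: log2(p) = -3.215013, -p*log2(p) = 0.346232
  p = 4/65 = 0.061538: log2(p) = -4.022368, -p*log2(p) = 0.247530
  p = 14/65 = 0.215385: log2(p) = -2.215013, -p*log2(p) = 0.477080
  p = 19/65 = 0.292308: log2(p) = -1.774440, -p*log2(p) = 0.518683
H = 0.204803 + 0.512984 + 0.346232 + 0.247530 + 0.477080 + 0.518683 = 2.307312

H = 2.3073 bits/symbol


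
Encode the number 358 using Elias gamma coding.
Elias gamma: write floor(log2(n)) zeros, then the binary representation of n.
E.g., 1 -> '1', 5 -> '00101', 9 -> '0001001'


num_bits = floor(log2(358)) + 1 = 9
leading_zeros = num_bits - 1 = 8
binary(358) = 101100110

Elias gamma(358) = '00000000' + '101100110' = 00000000101100110 (17 bits)


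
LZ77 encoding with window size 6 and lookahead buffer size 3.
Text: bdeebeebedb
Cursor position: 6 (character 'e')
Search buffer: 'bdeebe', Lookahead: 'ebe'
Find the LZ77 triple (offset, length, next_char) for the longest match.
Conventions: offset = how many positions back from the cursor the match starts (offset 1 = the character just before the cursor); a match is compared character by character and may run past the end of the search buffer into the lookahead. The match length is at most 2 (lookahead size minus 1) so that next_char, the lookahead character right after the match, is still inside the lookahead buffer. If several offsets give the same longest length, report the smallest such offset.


Try each offset into the search buffer:
  offset=1 (pos 5, char 'e'): match length 1
  offset=2 (pos 4, char 'b'): match length 0
  offset=3 (pos 3, char 'e'): match length 2
  offset=4 (pos 2, char 'e'): match length 1
  offset=5 (pos 1, char 'd'): match length 0
  offset=6 (pos 0, char 'b'): match length 0
Longest match has length 2 at offset 3.
next_char = character at position 6 + 2 = 8 -> 'e'

Best match: offset=3, length=2 (matching 'eb' starting at position 3)
LZ77 triple: (3, 2, 'e')


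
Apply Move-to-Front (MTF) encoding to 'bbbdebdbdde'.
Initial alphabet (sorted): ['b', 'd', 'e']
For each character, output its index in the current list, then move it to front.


MTF encoding:
'b': index 0 in ['b', 'd', 'e'] -> ['b', 'd', 'e']
'b': index 0 in ['b', 'd', 'e'] -> ['b', 'd', 'e']
'b': index 0 in ['b', 'd', 'e'] -> ['b', 'd', 'e']
'd': index 1 in ['b', 'd', 'e'] -> ['d', 'b', 'e']
'e': index 2 in ['d', 'b', 'e'] -> ['e', 'd', 'b']
'b': index 2 in ['e', 'd', 'b'] -> ['b', 'e', 'd']
'd': index 2 in ['b', 'e', 'd'] -> ['d', 'b', 'e']
'b': index 1 in ['d', 'b', 'e'] -> ['b', 'd', 'e']
'd': index 1 in ['b', 'd', 'e'] -> ['d', 'b', 'e']
'd': index 0 in ['d', 'b', 'e'] -> ['d', 'b', 'e']
'e': index 2 in ['d', 'b', 'e'] -> ['e', 'd', 'b']


Output: [0, 0, 0, 1, 2, 2, 2, 1, 1, 0, 2]


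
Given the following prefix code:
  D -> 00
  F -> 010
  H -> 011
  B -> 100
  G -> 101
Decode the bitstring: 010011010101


Decoding step by step:
Bits 010 -> F
Bits 011 -> H
Bits 010 -> F
Bits 101 -> G


Decoded message: FHFG


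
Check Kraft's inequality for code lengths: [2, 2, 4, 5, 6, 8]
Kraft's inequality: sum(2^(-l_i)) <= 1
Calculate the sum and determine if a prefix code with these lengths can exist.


Sum = 2^(-2) + 2^(-2) + 2^(-4) + 2^(-5) + 2^(-6) + 2^(-8)
    = 0.25 + 0.25 + 0.0625 + 0.03125 + 0.015625 + 0.00390625
    = 157/256 = 0.61328125
Since 0.61328125 <= 1, Kraft's inequality IS satisfied.
A prefix code with these lengths CAN exist.

Kraft sum = 0.61328125. Satisfied.


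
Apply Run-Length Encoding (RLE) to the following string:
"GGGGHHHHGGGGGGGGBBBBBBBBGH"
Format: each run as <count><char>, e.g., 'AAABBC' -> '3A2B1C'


Scanning runs left to right:
  i=0: run of 'G' x 4 -> '4G'
  i=4: run of 'H' x 4 -> '4H'
  i=8: run of 'G' x 8 -> '8G'
  i=16: run of 'B' x 8 -> '8B'
  i=24: run of 'G' x 1 -> '1G'
  i=25: run of 'H' x 1 -> '1H'

RLE = 4G4H8G8B1G1H


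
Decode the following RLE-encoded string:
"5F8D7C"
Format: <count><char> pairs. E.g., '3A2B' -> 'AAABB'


Expanding each <count><char> pair:
  5F -> 'FFFFF'
  8D -> 'DDDDDDDD'
  7C -> 'CCCCCCC'

Decoded = FFFFFDDDDDDDDCCCCCCC


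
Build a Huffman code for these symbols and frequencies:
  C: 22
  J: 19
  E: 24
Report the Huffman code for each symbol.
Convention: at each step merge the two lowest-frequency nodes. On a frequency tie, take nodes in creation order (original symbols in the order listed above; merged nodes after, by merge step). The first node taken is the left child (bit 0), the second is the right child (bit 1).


Huffman tree construction:
Step 1: Merge J(19) + C(22) = 41
Step 2: Merge E(24) + (J+C)(41) = 65
Read each symbol's code off the tree from the root (left child = 0, right child = 1).

Codes:
  C: 11 (length 2)
  J: 10 (length 2)
  E: 0 (length 1)
Average code length: 106/65 = 1.6308 bits/symbol


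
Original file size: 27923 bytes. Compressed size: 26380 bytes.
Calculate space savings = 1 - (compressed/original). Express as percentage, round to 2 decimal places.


ratio = compressed/original = 26380/27923 = 0.944741
savings = 1 - ratio = 1 - 0.944741 = 0.055259
as a percentage: 0.055259 * 100 = 5.53%

Space savings = 1 - 26380/27923 = 5.53%


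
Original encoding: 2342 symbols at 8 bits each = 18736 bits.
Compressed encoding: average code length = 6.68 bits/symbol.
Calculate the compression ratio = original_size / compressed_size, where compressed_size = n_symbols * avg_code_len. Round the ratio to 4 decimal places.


original_size = n_symbols * orig_bits = 2342 * 8 = 18736 bits
compressed_size = n_symbols * avg_code_len = 2342 * 6.68 = 15644.56 bits
ratio = original_size / compressed_size = 18736 / 15644.56 = 1.1976

Compression ratio = 1.1976


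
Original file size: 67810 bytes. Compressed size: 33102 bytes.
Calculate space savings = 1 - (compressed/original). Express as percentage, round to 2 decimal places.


ratio = compressed/original = 33102/67810 = 0.488158
savings = 1 - ratio = 1 - 0.488158 = 0.511842
as a percentage: 0.511842 * 100 = 51.18%

Space savings = 1 - 33102/67810 = 51.18%


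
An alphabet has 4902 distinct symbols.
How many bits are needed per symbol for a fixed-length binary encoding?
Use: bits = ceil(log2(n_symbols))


log2(4902) = 12.2592
Bracket: 2^12 = 4096 < 4902 <= 2^13 = 8192
So ceil(log2(4902)) = 13

bits = ceil(log2(4902)) = ceil(12.2592) = 13 bits


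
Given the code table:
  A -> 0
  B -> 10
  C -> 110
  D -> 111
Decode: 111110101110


Decoding:
111 -> D
110 -> C
10 -> B
111 -> D
0 -> A


Result: DCBDA


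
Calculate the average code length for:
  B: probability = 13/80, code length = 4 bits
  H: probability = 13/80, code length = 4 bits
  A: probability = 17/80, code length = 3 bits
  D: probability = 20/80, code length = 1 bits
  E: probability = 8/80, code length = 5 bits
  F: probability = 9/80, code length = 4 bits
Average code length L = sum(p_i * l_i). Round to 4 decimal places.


Weighted contributions p_i * l_i:
  B: (13/80) * 4 = 52/80
  H: (13/80) * 4 = 52/80
  A: (17/80) * 3 = 51/80
  D: (20/80) * 1 = 20/80
  E: (8/80) * 5 = 40/80
  F: (9/80) * 4 = 36/80
Sum = (52 + 52 + 51 + 20 + 40 + 36)/80 = 251/80

L = 251/80 = 3.1375 bits/symbol


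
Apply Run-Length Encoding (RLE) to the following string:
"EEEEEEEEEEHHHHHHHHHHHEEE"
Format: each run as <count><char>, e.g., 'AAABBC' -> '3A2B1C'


Scanning runs left to right:
  i=0: run of 'E' x 10 -> '10E'
  i=10: run of 'H' x 11 -> '11H'
  i=21: run of 'E' x 3 -> '3E'

RLE = 10E11H3E


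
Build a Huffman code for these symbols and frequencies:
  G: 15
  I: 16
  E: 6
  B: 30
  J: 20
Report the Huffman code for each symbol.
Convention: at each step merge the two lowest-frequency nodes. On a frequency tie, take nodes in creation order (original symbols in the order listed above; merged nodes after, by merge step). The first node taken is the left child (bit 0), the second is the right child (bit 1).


Huffman tree construction:
Step 1: Merge E(6) + G(15) = 21
Step 2: Merge I(16) + J(20) = 36
Step 3: Merge (E+G)(21) + B(30) = 51
Step 4: Merge (I+J)(36) + ((E+G)+B)(51) = 87
Read each symbol's code off the tree from the root (left child = 0, right child = 1).

Codes:
  G: 101 (length 3)
  I: 00 (length 2)
  E: 100 (length 3)
  B: 11 (length 2)
  J: 01 (length 2)
Average code length: 195/87 = 2.2414 bits/symbol


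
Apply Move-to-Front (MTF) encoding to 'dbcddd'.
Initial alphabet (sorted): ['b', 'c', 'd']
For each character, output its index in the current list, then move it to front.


MTF encoding:
'd': index 2 in ['b', 'c', 'd'] -> ['d', 'b', 'c']
'b': index 1 in ['d', 'b', 'c'] -> ['b', 'd', 'c']
'c': index 2 in ['b', 'd', 'c'] -> ['c', 'b', 'd']
'd': index 2 in ['c', 'b', 'd'] -> ['d', 'c', 'b']
'd': index 0 in ['d', 'c', 'b'] -> ['d', 'c', 'b']
'd': index 0 in ['d', 'c', 'b'] -> ['d', 'c', 'b']


Output: [2, 1, 2, 2, 0, 0]


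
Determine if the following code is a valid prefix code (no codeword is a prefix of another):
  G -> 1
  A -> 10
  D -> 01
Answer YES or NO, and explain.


Checking each pair (does one codeword prefix another?):
  G='1' vs A='10': prefix -- VIOLATION

NO -- this is NOT a valid prefix code. G (1) is a prefix of A (10).


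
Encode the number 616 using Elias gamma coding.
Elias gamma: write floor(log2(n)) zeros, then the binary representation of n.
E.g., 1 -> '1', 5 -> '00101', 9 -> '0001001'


num_bits = floor(log2(616)) + 1 = 10
leading_zeros = num_bits - 1 = 9
binary(616) = 1001101000

Elias gamma(616) = '000000000' + '1001101000' = 0000000001001101000 (19 bits)


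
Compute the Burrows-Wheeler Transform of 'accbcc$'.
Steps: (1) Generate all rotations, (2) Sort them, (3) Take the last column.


Rotations (sorted):
  0: $accbcc -> last char: c
  1: accbcc$ -> last char: $
  2: bcc$acc -> last char: c
  3: c$accbc -> last char: c
  4: cbcc$ac -> last char: c
  5: cc$accb -> last char: b
  6: ccbcc$a -> last char: a


BWT = c$cccba


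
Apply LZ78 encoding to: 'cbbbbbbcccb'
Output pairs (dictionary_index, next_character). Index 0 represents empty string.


LZ78 encoding steps:
Dictionary: {0: ''}
Step 1: w='' (idx 0), next='c' -> output (0, 'c'), add 'c' as idx 1
Step 2: w='' (idx 0), next='b' -> output (0, 'b'), add 'b' as idx 2
Step 3: w='b' (idx 2), next='b' -> output (2, 'b'), add 'bb' as idx 3
Step 4: w='bb' (idx 3), next='b' -> output (3, 'b'), add 'bbb' as idx 4
Step 5: w='c' (idx 1), next='c' -> output (1, 'c'), add 'cc' as idx 5
Step 6: w='c' (idx 1), next='b' -> output (1, 'b'), add 'cb' as idx 6


Encoded: [(0, 'c'), (0, 'b'), (2, 'b'), (3, 'b'), (1, 'c'), (1, 'b')]


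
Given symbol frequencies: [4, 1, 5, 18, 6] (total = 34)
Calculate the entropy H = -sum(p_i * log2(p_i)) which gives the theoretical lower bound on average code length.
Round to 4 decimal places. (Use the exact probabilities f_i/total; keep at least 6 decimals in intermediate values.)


Per-symbol terms -p_i * log2(p_i) with p_i = f_i/34:
  p = 4/34 = 0.117647: log2(p) = -3.087463, -p*log2(p) = 0.363231
  p = 1/34 = 0.029412: log2(p) = -5.087463, -p*log2(p) = 0.149631
  p = 5/34 = 0.147059: log2(p) = -2.765535, -p*log2(p) = 0.406696
  p = 18/34 = 0.529412: log2(p) = -0.917538, -p*log2(p) = 0.485755
  p = 6/34 = 0.176471: log2(p) = -2.502500, -p*log2(p) = 0.441618
H = 0.363231 + 0.149631 + 0.406696 + 0.485755 + 0.441618 = 1.846931

H = 1.8469 bits/symbol


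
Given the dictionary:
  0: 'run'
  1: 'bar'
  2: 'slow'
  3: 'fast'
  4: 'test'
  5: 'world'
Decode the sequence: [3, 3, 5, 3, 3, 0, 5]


Look up each index in the dictionary:
  3 -> 'fast'
  3 -> 'fast'
  5 -> 'world'
  3 -> 'fast'
  3 -> 'fast'
  0 -> 'run'
  5 -> 'world'

Decoded: "fast fast world fast fast run world"


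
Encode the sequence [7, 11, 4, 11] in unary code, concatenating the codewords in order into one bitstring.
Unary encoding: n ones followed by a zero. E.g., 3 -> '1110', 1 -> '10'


Encode each number as n ones followed by a terminating 0:
  7 -> 11111110 (8 bits)
  11 -> 111111111110 (12 bits)
  4 -> 11110 (5 bits)
  11 -> 111111111110 (12 bits)
Total length = 8 + 12 + 5 + 12 = 37 bits.

Unary([7, 11, 4, 11]) = 1111111011111111111011110111111111110 (37 bits)


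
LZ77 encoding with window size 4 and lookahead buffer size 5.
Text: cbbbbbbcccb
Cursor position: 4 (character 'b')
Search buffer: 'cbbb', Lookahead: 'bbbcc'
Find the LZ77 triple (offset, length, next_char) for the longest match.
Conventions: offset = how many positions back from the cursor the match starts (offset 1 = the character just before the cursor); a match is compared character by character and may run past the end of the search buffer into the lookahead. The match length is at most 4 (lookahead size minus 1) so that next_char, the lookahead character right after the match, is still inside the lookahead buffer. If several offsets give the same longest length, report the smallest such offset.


Try each offset into the search buffer:
  offset=1 (pos 3, char 'b'): match length 3
  offset=2 (pos 2, char 'b'): match length 3
  offset=3 (pos 1, char 'b'): match length 3
  offset=4 (pos 0, char 'c'): match length 0
Longest match has length 3, found at offsets 1, 2, 3; take the smallest, offset 1.
next_char = character at position 4 + 3 = 7 -> 'c'

Best match: offset=1, length=3 (matching 'bbb' starting at position 3)
LZ77 triple: (1, 3, 'c')


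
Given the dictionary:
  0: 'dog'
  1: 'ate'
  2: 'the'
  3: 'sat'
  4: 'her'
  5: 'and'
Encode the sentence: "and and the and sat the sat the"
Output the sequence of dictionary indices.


Look up each word in the dictionary:
  'and' -> 5
  'and' -> 5
  'the' -> 2
  'and' -> 5
  'sat' -> 3
  'the' -> 2
  'sat' -> 3
  'the' -> 2

Encoded: [5, 5, 2, 5, 3, 2, 3, 2]


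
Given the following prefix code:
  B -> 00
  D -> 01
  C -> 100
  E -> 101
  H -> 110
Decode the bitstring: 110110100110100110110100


Decoding step by step:
Bits 110 -> H
Bits 110 -> H
Bits 100 -> C
Bits 110 -> H
Bits 100 -> C
Bits 110 -> H
Bits 110 -> H
Bits 100 -> C


Decoded message: HHCHCHHC


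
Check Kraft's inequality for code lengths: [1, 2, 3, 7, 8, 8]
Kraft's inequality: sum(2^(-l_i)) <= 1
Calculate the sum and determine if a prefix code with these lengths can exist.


Sum = 2^(-1) + 2^(-2) + 2^(-3) + 2^(-7) + 2^(-8) + 2^(-8)
    = 0.5 + 0.25 + 0.125 + 0.0078125 + 0.00390625 + 0.00390625
    = 228/256 = 0.890625
Since 0.890625 <= 1, Kraft's inequality IS satisfied.
A prefix code with these lengths CAN exist.

Kraft sum = 0.890625. Satisfied.


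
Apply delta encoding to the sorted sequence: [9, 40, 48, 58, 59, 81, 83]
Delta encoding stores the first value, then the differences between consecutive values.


First value: 9
Deltas:
  40 - 9 = 31
  48 - 40 = 8
  58 - 48 = 10
  59 - 58 = 1
  81 - 59 = 22
  83 - 81 = 2


Delta encoded: [9, 31, 8, 10, 1, 22, 2]


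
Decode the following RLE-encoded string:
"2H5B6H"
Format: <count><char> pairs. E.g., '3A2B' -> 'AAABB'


Expanding each <count><char> pair:
  2H -> 'HH'
  5B -> 'BBBBB'
  6H -> 'HHHHHH'

Decoded = HHBBBBBHHHHHH


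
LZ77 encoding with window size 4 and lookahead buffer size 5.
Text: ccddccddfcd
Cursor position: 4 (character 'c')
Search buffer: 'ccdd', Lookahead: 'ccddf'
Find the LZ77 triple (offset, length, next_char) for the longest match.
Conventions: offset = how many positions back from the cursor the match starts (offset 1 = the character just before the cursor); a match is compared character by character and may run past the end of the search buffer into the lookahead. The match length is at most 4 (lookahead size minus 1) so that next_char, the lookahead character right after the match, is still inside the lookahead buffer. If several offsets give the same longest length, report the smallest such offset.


Try each offset into the search buffer:
  offset=1 (pos 3, char 'd'): match length 0
  offset=2 (pos 2, char 'd'): match length 0
  offset=3 (pos 1, char 'c'): match length 1
  offset=4 (pos 0, char 'c'): match length 4
Longest match has length 4 at offset 4.
next_char = character at position 4 + 4 = 8 -> 'f'

Best match: offset=4, length=4 (matching 'ccdd' starting at position 0)
LZ77 triple: (4, 4, 'f')


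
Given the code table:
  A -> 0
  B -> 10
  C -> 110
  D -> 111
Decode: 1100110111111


Decoding:
110 -> C
0 -> A
110 -> C
111 -> D
111 -> D


Result: CACDD


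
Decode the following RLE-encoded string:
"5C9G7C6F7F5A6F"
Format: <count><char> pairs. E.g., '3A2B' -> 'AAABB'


Expanding each <count><char> pair:
  5C -> 'CCCCC'
  9G -> 'GGGGGGGGG'
  7C -> 'CCCCCCC'
  6F -> 'FFFFFF'
  7F -> 'FFFFFFF'
  5A -> 'AAAAA'
  6F -> 'FFFFFF'

Decoded = CCCCCGGGGGGGGGCCCCCCCFFFFFFFFFFFFFAAAAAFFFFFF


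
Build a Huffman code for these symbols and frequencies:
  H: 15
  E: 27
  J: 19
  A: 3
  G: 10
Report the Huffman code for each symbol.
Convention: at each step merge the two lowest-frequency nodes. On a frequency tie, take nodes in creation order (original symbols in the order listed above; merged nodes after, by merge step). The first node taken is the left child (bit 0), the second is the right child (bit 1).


Huffman tree construction:
Step 1: Merge A(3) + G(10) = 13
Step 2: Merge (A+G)(13) + H(15) = 28
Step 3: Merge J(19) + E(27) = 46
Step 4: Merge ((A+G)+H)(28) + (J+E)(46) = 74
Read each symbol's code off the tree from the root (left child = 0, right child = 1).

Codes:
  H: 01 (length 2)
  E: 11 (length 2)
  J: 10 (length 2)
  A: 000 (length 3)
  G: 001 (length 3)
Average code length: 161/74 = 2.1757 bits/symbol
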